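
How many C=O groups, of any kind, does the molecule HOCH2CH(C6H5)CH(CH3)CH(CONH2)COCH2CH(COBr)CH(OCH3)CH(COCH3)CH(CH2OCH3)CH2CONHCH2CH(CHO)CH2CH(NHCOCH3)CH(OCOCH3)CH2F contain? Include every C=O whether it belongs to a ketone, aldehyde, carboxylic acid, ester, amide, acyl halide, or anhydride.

8

CH(CONH2): amide, 1 C=O (running total 1).
CO: ketone, 1 C=O (running total 2).
CH(COBr): acyl halide, 1 C=O (running total 3).
CH(COCH3): ketone, 1 C=O (running total 4).
CH2CONHCH2: amide, 1 C=O (running total 5).
CH(CHO): aldehyde, 1 C=O (running total 6).
CH(NHCOCH3): amide, 1 C=O (running total 7).
CH(OCOCH3): ester, 1 C=O (running total 8).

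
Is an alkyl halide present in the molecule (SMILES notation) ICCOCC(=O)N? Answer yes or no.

Working along the chain:
  ICH2: halogen on an sp³ carbon → alkyl halide.
  CH2OCH2: C–O–C with sp³ carbons on both sides and no adjacent C=O → ether.
  CONH2: –C(=O)NH2: carbonyl C bonded to C and to N → amide (the N is not a separate amine).
The ICH2 segment supplies the alkyl halide: halogen on an sp³ carbon → alkyl halide.

yes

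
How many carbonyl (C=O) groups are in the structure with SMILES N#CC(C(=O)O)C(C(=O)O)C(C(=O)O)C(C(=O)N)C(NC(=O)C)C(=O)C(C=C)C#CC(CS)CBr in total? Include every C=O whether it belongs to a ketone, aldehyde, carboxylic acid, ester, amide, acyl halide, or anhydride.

6

CH(COOH): carboxylic acid, 1 C=O (running total 1).
CH(COOH): carboxylic acid, 1 C=O (running total 2).
CH(COOH): carboxylic acid, 1 C=O (running total 3).
CH(CONH2): amide, 1 C=O (running total 4).
CH(NHCOCH3): amide, 1 C=O (running total 5).
CO: ketone, 1 C=O (running total 6).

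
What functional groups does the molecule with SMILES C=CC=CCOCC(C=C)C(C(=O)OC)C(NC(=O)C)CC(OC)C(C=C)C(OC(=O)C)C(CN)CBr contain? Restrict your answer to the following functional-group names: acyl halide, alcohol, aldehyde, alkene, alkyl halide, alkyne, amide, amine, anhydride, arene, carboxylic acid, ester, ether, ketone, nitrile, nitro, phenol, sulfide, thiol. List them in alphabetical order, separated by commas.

C=C double bond → alkene.
C=C double bond → alkene.
C–O–C with sp³ carbons on both sides and no adjacent C=O → ether.
pendant –CH=CH2: C=C double bond → alkene.
pendant –COOCH3: carbonyl C bonded to C and –OCH3 → ester.
pendant –NHC(=O)CH3: N bonded to a carbonyl → amide (not amine).
pendant –OCH3: C–O–C with sp³ C, no adjacent C=O → ether.
pendant –CH=CH2: C=C double bond → alkene.
pendant –OC(=O)CH3: an acyloxy group → ester.
pendant –CH2NH2: N on sp³ C, no adjacent C=O → amine.
halogen on an sp³ carbon → alkyl halide.

alkene, alkyl halide, amide, amine, ester, ether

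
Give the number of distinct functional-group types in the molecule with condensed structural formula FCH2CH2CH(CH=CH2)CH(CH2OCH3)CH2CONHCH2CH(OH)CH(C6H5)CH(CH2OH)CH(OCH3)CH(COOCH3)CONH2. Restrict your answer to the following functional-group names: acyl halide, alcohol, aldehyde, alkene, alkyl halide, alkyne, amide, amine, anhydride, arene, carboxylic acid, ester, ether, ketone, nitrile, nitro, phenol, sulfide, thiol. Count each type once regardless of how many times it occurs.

7

Reading the structure from left to right:
  FCH2: halogen on an sp³ carbon → alkyl halide.
  CH(CH=CH2): pendant –CH=CH2: C=C double bond → alkene.
  CH(CH2OCH3): pendant –CH2OCH3: C–O–C linkage → ether.
  CH2CONHCH2: –C(=O)–N– linkage → amide (the N is not an amine).
  CH(OH): –OH on an sp³ carbon → alcohol (secondary).
  CH(C6H5): pendant –C6H5: benzene ring → arene.
  CH(CH2OH): pendant –CH2OH on an sp³ backbone C → alcohol.
  CH(OCH3): pendant –OCH3: C–O–C with sp³ C, no adjacent C=O → ether.
  CH(COOCH3): pendant –COOCH3: carbonyl C bonded to C and –OCH3 → ester.
  CONH2: –C(=O)NH2: carbonyl C bonded to C and to N → amide (the N is not a separate amine).
Distinct types present: alcohol, alkene, alkyl halide, amide, arene, ester, ether.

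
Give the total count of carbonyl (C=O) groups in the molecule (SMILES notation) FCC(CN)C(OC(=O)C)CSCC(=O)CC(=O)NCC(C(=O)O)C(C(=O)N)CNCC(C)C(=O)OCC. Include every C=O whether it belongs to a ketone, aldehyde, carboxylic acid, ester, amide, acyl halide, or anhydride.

CH(OCOCH3): ester, 1 C=O (running total 1).
CO: ketone, 1 C=O (running total 2).
CH2CONHCH2: amide, 1 C=O (running total 3).
CH(COOH): carboxylic acid, 1 C=O (running total 4).
CH(CONH2): amide, 1 C=O (running total 5).
COOCH2CH3: ester, 1 C=O (running total 6).

6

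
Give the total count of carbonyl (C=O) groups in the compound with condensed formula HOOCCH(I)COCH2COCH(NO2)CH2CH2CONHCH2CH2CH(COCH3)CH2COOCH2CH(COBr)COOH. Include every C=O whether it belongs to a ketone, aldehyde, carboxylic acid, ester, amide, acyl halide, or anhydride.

HOOC: carboxylic acid, 1 C=O (running total 1).
CO: ketone, 1 C=O (running total 2).
CO: ketone, 1 C=O (running total 3).
CH2CONHCH2: amide, 1 C=O (running total 4).
CH(COCH3): ketone, 1 C=O (running total 5).
CH2COOCH2: ester, 1 C=O (running total 6).
CH(COBr): acyl halide, 1 C=O (running total 7).
COOH: carboxylic acid, 1 C=O (running total 8).

8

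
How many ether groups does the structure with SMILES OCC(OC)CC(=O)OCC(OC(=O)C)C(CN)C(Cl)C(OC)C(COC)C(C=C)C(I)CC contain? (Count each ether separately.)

Working along the chain:
  HOCH2: HO– on an sp³ carbon → alcohol.
  CH(OCH3): pendant –OCH3: C–O–C with sp³ C, no adjacent C=O → ether.
  CH2COOCH2: –C(=O)–O–C with C on the carbonyl side → ester.
  CH(OCOCH3): pendant –OC(=O)CH3: an acyloxy group → ester.
  CH(CH2NH2): pendant –CH2NH2: N on sp³ C, no adjacent C=O → amine.
  CH(Cl): halogen on an sp³ carbon → alkyl halide.
  CH(OCH3): pendant –OCH3: C–O–C with sp³ C, no adjacent C=O → ether.
  CH(CH2OCH3): pendant –CH2OCH3: C–O–C linkage → ether.
  CH(CH=CH2): pendant –CH=CH2: C=C double bond → alkene.
  CH(I): halogen on an sp³ carbon → alkyl halide.
Ether appears at: CH(OCH3), CH(OCH3), CH(CH2OCH3) → 3.

3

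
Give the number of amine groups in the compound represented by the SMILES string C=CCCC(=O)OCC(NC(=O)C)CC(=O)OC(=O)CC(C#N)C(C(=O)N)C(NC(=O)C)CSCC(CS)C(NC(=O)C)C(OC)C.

0

Reading the structure from left to right:
  CH2=CH: C=C double bond → alkene.
  CH2COOCH2: –C(=O)–O–C with C on the carbonyl side → ester.
  CH(NHCOCH3): pendant –NHC(=O)CH3: N bonded to a carbonyl → amide (not amine).
  CH2CO-O-COCH2: two acyl groups sharing one oxygen, –C(=O)–O–C(=O)– → anhydride.
  CH(CN): pendant –C≡N: nitrile.
  CH(CONH2): pendant –CONH2: carbonyl C bonded to C and N → amide.
  CH(NHCOCH3): pendant –NHC(=O)CH3: N bonded to a carbonyl → amide (not amine).
  CH2SCH2: C–S–C linkage → sulfide (thioether).
  CH(CH2SH): pendant –CH2SH → thiol.
  CH(NHCOCH3): pendant –NHC(=O)CH3: N bonded to a carbonyl → amide (not amine).
  CH(OCH3): pendant –OCH3: C–O–C with sp³ C, no adjacent C=O → ether.
No segment is a amine: CH(NHCOCH3) is amide, not amine; CH(CN) is nitrile, not amine; CH(CONH2) is amide, not amine. → 0.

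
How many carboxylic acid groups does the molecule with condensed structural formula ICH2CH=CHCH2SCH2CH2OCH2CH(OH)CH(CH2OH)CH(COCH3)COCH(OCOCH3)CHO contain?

0

halogen on an sp³ carbon → alkyl halide.
C=C double bond → alkene.
C–S–C linkage → sulfide (thioether).
C–O–C with sp³ carbons on both sides and no adjacent C=O → ether.
–OH on an sp³ carbon → alcohol (secondary).
pendant –CH2OH on an sp³ backbone C → alcohol.
pendant –COCH3: carbonyl C bonded to two carbons → ketone.
–C(=O)– with carbon on both sides → ketone.
pendant –OC(=O)CH3: an acyloxy group → ester.
terminal –CHO: carbonyl C bonded to H and C → aldehyde.
No segment is a carboxylic acid: CH(OH) is alcohol, not carboxylic acid; CH(CH2OH) is alcohol, not carboxylic acid; CH(OCOCH3) is ester, not carboxylic acid. → 0.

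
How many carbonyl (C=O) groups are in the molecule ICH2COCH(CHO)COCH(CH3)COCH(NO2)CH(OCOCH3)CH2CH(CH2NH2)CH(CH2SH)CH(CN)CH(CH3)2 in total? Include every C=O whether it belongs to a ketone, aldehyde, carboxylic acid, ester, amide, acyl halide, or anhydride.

CO: ketone, 1 C=O (running total 1).
CH(CHO): aldehyde, 1 C=O (running total 2).
CO: ketone, 1 C=O (running total 3).
CO: ketone, 1 C=O (running total 4).
CH(OCOCH3): ester, 1 C=O (running total 5).

5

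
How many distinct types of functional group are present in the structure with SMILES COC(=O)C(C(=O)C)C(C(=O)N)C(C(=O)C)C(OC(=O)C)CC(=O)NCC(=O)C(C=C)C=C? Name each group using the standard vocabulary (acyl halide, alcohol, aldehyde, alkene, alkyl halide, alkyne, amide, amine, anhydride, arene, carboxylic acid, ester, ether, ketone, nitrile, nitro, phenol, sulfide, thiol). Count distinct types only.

4

Reading the structure from left to right:
  CH3OOC: CH3O–C(=O)–: carbonyl C bonded to C and to –OCH3 → ester (not ketone + ether).
  CH(COCH3): pendant –COCH3: carbonyl C bonded to two carbons → ketone.
  CH(CONH2): pendant –CONH2: carbonyl C bonded to C and N → amide.
  CH(COCH3): pendant –COCH3: carbonyl C bonded to two carbons → ketone.
  CH(OCOCH3): pendant –OC(=O)CH3: an acyloxy group → ester.
  CH2CONHCH2: –C(=O)–N– linkage → amide (the N is not an amine).
  CO: –C(=O)– with carbon on both sides → ketone.
  CH(CH=CH2): pendant –CH=CH2: C=C double bond → alkene.
  CH=CH2: C=C double bond → alkene.
Distinct types present: alkene, amide, ester, ketone.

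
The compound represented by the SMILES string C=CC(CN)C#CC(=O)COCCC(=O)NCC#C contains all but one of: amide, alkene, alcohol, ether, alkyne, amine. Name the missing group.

amine: present (CH(CH2NH2) — pendant –CH2NH2: N on sp³ C, no adjacent C=O → amine).
alkyne: present (C≡C — C≡C triple bond → alkyne).
amide: present (CH2CONHCH2 — –C(=O)–N– linkage → amide (the N is not an amine)).
ether: present (CH2OCH2 — C–O–C with sp³ carbons on both sides and no adjacent C=O → ether).
alkene: present (CH2=CH — C=C double bond → alkene).
alcohol: no segment matches this pattern.

alcohol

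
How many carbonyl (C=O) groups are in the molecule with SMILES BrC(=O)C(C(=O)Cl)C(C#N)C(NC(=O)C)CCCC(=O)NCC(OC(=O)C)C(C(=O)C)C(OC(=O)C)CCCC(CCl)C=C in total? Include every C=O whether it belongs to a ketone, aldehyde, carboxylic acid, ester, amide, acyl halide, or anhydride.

7

BrCO: acyl halide, 1 C=O (running total 1).
CH(COCl): acyl halide, 1 C=O (running total 2).
CH(NHCOCH3): amide, 1 C=O (running total 3).
CH2CONHCH2: amide, 1 C=O (running total 4).
CH(OCOCH3): ester, 1 C=O (running total 5).
CH(COCH3): ketone, 1 C=O (running total 6).
CH(OCOCH3): ester, 1 C=O (running total 7).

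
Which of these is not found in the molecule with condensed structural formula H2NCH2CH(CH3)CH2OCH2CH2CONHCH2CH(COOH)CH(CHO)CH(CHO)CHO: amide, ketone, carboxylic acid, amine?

ketone

amide: present (CH2CONHCH2 — –C(=O)–N– linkage → amide (the N is not an amine)).
amine: present (H2NCH2 — –NH2 on an sp³ carbon with no adjacent C=O → amine).
carboxylic acid: present (CH(COOH) — pendant –COOH: carbonyl C bonded to C and –OH → carboxylic acid).
ketone: absent. In CH2CONHCH2, the C=O is bonded to nitrogen, which defines an amide, not a ketone. In CH(COOH), the C=O bears an –OH, making it a carboxylic acid rather than a ketone. In each of CH(CHO) and CHO, the carbonyl carbon carries an H, so it is an aldehyde, not a ketone.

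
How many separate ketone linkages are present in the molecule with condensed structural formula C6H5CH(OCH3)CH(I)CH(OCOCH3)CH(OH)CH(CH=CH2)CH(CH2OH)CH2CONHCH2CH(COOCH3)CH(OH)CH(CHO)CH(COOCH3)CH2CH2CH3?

0

Working along the chain:
  C6H5: C6H5– phenyl ring → arene.
  CH(OCH3): pendant –OCH3: C–O–C with sp³ C, no adjacent C=O → ether.
  CH(I): halogen on an sp³ carbon → alkyl halide.
  CH(OCOCH3): pendant –OC(=O)CH3: an acyloxy group → ester.
  CH(OH): –OH on an sp³ carbon → alcohol (secondary).
  CH(CH=CH2): pendant –CH=CH2: C=C double bond → alkene.
  CH(CH2OH): pendant –CH2OH on an sp³ backbone C → alcohol.
  CH2CONHCH2: –C(=O)–N– linkage → amide (the N is not an amine).
  CH(COOCH3): pendant –COOCH3: carbonyl C bonded to C and –OCH3 → ester.
  CH(OH): –OH on an sp³ carbon → alcohol (secondary).
  CH(CHO): pendant –CHO: carbonyl C bonded to C and H → aldehyde.
  CH(COOCH3): pendant –COOCH3: carbonyl C bonded to C and –OCH3 → ester.
No segment is a ketone: CH(OCOCH3) is ester, not ketone; CH2CONHCH2 is amide, not ketone; CH(COOCH3) is ester, not ketone. → 0.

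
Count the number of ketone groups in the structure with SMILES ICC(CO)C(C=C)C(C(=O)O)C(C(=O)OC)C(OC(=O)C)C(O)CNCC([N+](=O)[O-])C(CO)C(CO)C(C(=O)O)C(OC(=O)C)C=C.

0

Reading the structure from left to right:
  ICH2: halogen on an sp³ carbon → alkyl halide.
  CH(CH2OH): pendant –CH2OH on an sp³ backbone C → alcohol.
  CH(CH=CH2): pendant –CH=CH2: C=C double bond → alkene.
  CH(COOH): pendant –COOH: carbonyl C bonded to C and –OH → carboxylic acid.
  CH(COOCH3): pendant –COOCH3: carbonyl C bonded to C and –OCH3 → ester.
  CH(OCOCH3): pendant –OC(=O)CH3: an acyloxy group → ester.
  CH(OH): –OH on an sp³ carbon → alcohol (secondary).
  CH2NHCH2: C–N–C with sp³ carbons and no adjacent C=O → amine (secondary).
  CH(NO2): –NO2 on an sp³ carbon → nitro (the N=O is not a carbonyl).
  CH(CH2OH): pendant –CH2OH on an sp³ backbone C → alcohol.
  CH(CH2OH): pendant –CH2OH on an sp³ backbone C → alcohol.
  CH(COOH): pendant –COOH: carbonyl C bonded to C and –OH → carboxylic acid.
  CH(OCOCH3): pendant –OC(=O)CH3: an acyloxy group → ester.
  CH=CH2: C=C double bond → alkene.
No segment is a ketone: CH(COOH) is carboxylic acid, not ketone; CH(COOCH3) is ester, not ketone; CH(OCOCH3) is ester, not ketone. → 0.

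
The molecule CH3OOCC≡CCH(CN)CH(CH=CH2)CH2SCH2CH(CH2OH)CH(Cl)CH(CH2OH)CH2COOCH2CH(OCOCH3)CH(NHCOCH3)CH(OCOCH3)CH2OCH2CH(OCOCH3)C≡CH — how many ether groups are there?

1

CH3O–C(=O)–: carbonyl C bonded to C and to –OCH3 → ester (not ketone + ether).
C≡C triple bond → alkyne.
pendant –C≡N: nitrile.
pendant –CH=CH2: C=C double bond → alkene.
C–S–C linkage → sulfide (thioether).
pendant –CH2OH on an sp³ backbone C → alcohol.
halogen on an sp³ carbon → alkyl halide.
pendant –CH2OH on an sp³ backbone C → alcohol.
–C(=O)–O–C with C on the carbonyl side → ester.
pendant –OC(=O)CH3: an acyloxy group → ester.
pendant –NHC(=O)CH3: N bonded to a carbonyl → amide (not amine).
pendant –OC(=O)CH3: an acyloxy group → ester.
C–O–C with sp³ carbons on both sides and no adjacent C=O → ether.
pendant –OC(=O)CH3: an acyloxy group → ester.
C≡C triple bond → alkyne.
Ether appears at: CH2OCH2 → 1.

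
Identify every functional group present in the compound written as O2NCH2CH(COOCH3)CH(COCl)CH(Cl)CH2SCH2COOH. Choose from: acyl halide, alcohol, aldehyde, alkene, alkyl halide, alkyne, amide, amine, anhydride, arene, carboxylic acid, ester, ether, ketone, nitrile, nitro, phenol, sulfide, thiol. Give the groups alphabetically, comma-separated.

acyl halide, alkyl halide, carboxylic acid, ester, nitro, sulfide

Working along the chain:
  O2NCH2: –NO2 on carbon → nitro group.
  CH(COOCH3): pendant –COOCH3: carbonyl C bonded to C and –OCH3 → ester.
  CH(COCl): pendant –C(=O)X: carbonyl C bonded to C and halogen → acyl halide.
  CH(Cl): halogen on an sp³ carbon → alkyl halide.
  CH2SCH2: C–S–C linkage → sulfide (thioether).
  COOH: –COOH: carbonyl C bonded to –OH and C → carboxylic acid (the –OH is not a separate alcohol).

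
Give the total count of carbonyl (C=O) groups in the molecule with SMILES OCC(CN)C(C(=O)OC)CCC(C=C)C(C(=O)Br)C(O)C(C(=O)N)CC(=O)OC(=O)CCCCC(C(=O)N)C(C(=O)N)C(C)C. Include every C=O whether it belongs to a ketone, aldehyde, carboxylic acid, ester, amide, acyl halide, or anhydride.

CH(COOCH3): ester, 1 C=O (running total 1).
CH(COBr): acyl halide, 1 C=O (running total 2).
CH(CONH2): amide, 1 C=O (running total 3).
CH2CO-O-COCH2: anhydride, 2 C=O (running total 5).
CH(CONH2): amide, 1 C=O (running total 6).
CH(CONH2): amide, 1 C=O (running total 7).

7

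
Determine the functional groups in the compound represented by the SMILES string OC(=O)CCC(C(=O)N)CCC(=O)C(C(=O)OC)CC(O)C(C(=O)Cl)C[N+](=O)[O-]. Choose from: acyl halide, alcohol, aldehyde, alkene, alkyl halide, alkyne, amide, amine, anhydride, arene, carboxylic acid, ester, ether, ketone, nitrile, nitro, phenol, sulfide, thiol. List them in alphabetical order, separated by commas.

acyl halide, alcohol, amide, carboxylic acid, ester, ketone, nitro

Working along the chain:
  HOOC: –COOH: carbonyl C bonded to –OH and C → carboxylic acid (the –OH is not a separate alcohol).
  CH(CONH2): pendant –CONH2: carbonyl C bonded to C and N → amide.
  CO: –C(=O)– with carbon on both sides → ketone.
  CH(COOCH3): pendant –COOCH3: carbonyl C bonded to C and –OCH3 → ester.
  CH(OH): –OH on an sp³ carbon → alcohol (secondary).
  CH(COCl): pendant –C(=O)X: carbonyl C bonded to C and halogen → acyl halide.
  CH2NO2: –NO2 on carbon → nitro group.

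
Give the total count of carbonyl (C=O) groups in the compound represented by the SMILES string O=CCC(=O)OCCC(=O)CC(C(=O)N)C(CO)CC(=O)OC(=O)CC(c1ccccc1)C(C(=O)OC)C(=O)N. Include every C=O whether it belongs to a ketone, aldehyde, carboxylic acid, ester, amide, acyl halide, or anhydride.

OHC: aldehyde, 1 C=O (running total 1).
CH2COOCH2: ester, 1 C=O (running total 2).
CO: ketone, 1 C=O (running total 3).
CH(CONH2): amide, 1 C=O (running total 4).
CH2CO-O-COCH2: anhydride, 2 C=O (running total 6).
CH(COOCH3): ester, 1 C=O (running total 7).
CONH2: amide, 1 C=O (running total 8).

8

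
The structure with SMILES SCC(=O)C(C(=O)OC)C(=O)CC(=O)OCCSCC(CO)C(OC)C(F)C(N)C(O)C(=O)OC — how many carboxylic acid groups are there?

Reading the structure from left to right:
  HSCH2: –SH on an sp³ carbon → thiol.
  CO: –C(=O)– with carbon on both sides → ketone.
  CH(COOCH3): pendant –COOCH3: carbonyl C bonded to C and –OCH3 → ester.
  CO: –C(=O)– with carbon on both sides → ketone.
  CH2COOCH2: –C(=O)–O–C with C on the carbonyl side → ester.
  CH2SCH2: C–S–C linkage → sulfide (thioether).
  CH(CH2OH): pendant –CH2OH on an sp³ backbone C → alcohol.
  CH(OCH3): pendant –OCH3: C–O–C with sp³ C, no adjacent C=O → ether.
  CH(F): halogen on an sp³ carbon → alkyl halide.
  CH(NH2): –NH2 on an sp³ carbon with no adjacent C=O → amine.
  CH(OH): –OH on an sp³ carbon → alcohol (secondary).
  COOCH3: –C(=O)OCH3: carbonyl C bonded to C and to –OCH3 → ester (not ketone + ether).
No segment is a carboxylic acid: CH(COOCH3) is ester, not carboxylic acid; CH2COOCH2 is ester, not carboxylic acid; CH(CH2OH) is alcohol, not carboxylic acid. → 0.

0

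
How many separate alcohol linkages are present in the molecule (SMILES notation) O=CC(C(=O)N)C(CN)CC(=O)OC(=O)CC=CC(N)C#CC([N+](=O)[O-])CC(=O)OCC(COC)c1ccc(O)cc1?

0

Taking each segment in turn:
  OHC: terminal –CHO: carbonyl C bonded to H and C → aldehyde.
  CH(CONH2): pendant –CONH2: carbonyl C bonded to C and N → amide.
  CH(CH2NH2): pendant –CH2NH2: N on sp³ C, no adjacent C=O → amine.
  CH2CO-O-COCH2: two acyl groups sharing one oxygen, –C(=O)–O–C(=O)– → anhydride.
  CH=CH: C=C double bond → alkene.
  CH(NH2): –NH2 on an sp³ carbon with no adjacent C=O → amine.
  C≡C: C≡C triple bond → alkyne.
  CH(NO2): –NO2 on an sp³ carbon → nitro (the N=O is not a carbonyl).
  CH2COOCH2: –C(=O)–O–C with C on the carbonyl side → ester.
  CH(CH2OCH3): pendant –CH2OCH3: C–O–C linkage → ether.
  C6H4OH: –OH attached directly to an aromatic ring → phenol (not alcohol); the ring itself is an arene.
No segment is a alcohol: OHC is aldehyde, not alcohol; CH(CH2OCH3) is ether, not alcohol; C6H4OH is arene/phenol, not alcohol. → 0.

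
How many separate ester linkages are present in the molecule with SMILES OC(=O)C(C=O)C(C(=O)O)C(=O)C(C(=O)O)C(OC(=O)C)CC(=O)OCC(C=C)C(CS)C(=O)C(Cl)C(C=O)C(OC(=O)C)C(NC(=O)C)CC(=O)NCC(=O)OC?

4

Taking each segment in turn:
  HOOC: –COOH: carbonyl C bonded to –OH and C → carboxylic acid (the –OH is not a separate alcohol).
  CH(CHO): pendant –CHO: carbonyl C bonded to C and H → aldehyde.
  CH(COOH): pendant –COOH: carbonyl C bonded to C and –OH → carboxylic acid.
  CO: –C(=O)– with carbon on both sides → ketone.
  CH(COOH): pendant –COOH: carbonyl C bonded to C and –OH → carboxylic acid.
  CH(OCOCH3): pendant –OC(=O)CH3: an acyloxy group → ester.
  CH2COOCH2: –C(=O)–O–C with C on the carbonyl side → ester.
  CH(CH=CH2): pendant –CH=CH2: C=C double bond → alkene.
  CH(CH2SH): pendant –CH2SH → thiol.
  CO: –C(=O)– with carbon on both sides → ketone.
  CH(Cl): halogen on an sp³ carbon → alkyl halide.
  CH(CHO): pendant –CHO: carbonyl C bonded to C and H → aldehyde.
  CH(OCOCH3): pendant –OC(=O)CH3: an acyloxy group → ester.
  CH(NHCOCH3): pendant –NHC(=O)CH3: N bonded to a carbonyl → amide (not amine).
  CH2CONHCH2: –C(=O)–N– linkage → amide (the N is not an amine).
  COOCH3: –C(=O)OCH3: carbonyl C bonded to C and to –OCH3 → ester (not ketone + ether).
Ester appears at: CH(OCOCH3), CH2COOCH2, CH(OCOCH3), COOCH3 → 4.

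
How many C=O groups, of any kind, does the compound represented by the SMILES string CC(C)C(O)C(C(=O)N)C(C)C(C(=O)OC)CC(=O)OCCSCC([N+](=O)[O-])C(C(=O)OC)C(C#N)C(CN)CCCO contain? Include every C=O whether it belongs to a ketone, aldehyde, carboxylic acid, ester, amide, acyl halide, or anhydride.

4

CH(CONH2): amide, 1 C=O (running total 1).
CH(COOCH3): ester, 1 C=O (running total 2).
CH2COOCH2: ester, 1 C=O (running total 3).
CH(COOCH3): ester, 1 C=O (running total 4).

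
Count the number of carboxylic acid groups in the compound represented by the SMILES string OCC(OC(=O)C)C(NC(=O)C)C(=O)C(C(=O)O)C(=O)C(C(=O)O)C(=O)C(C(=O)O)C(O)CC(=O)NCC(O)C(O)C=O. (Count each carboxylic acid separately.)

3

HO– on an sp³ carbon → alcohol.
pendant –OC(=O)CH3: an acyloxy group → ester.
pendant –NHC(=O)CH3: N bonded to a carbonyl → amide (not amine).
–C(=O)– with carbon on both sides → ketone.
pendant –COOH: carbonyl C bonded to C and –OH → carboxylic acid.
–C(=O)– with carbon on both sides → ketone.
pendant –COOH: carbonyl C bonded to C and –OH → carboxylic acid.
–C(=O)– with carbon on both sides → ketone.
pendant –COOH: carbonyl C bonded to C and –OH → carboxylic acid.
–OH on an sp³ carbon → alcohol (secondary).
–C(=O)–N– linkage → amide (the N is not an amine).
–OH on an sp³ carbon → alcohol (secondary).
–OH on an sp³ carbon → alcohol (secondary).
terminal –CHO: carbonyl C bonded to H and C → aldehyde.
Carboxylic acid appears at: CH(COOH), CH(COOH), CH(COOH) → 3.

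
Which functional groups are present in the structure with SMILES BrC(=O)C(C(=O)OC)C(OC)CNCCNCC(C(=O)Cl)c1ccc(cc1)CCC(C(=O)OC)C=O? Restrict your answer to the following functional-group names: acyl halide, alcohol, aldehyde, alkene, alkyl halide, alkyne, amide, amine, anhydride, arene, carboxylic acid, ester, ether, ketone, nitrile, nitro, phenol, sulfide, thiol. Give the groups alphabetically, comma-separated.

–C(=O)Br: carbonyl C bonded to C and to a halogen → acyl halide (not alkyl halide).
pendant –COOCH3: carbonyl C bonded to C and –OCH3 → ester.
pendant –OCH3: C–O–C with sp³ C, no adjacent C=O → ether.
C–N–C with sp³ carbons and no adjacent C=O → amine (secondary).
C–N–C with sp³ carbons and no adjacent C=O → amine (secondary).
pendant –C(=O)X: carbonyl C bonded to C and halogen → acyl halide.
para-disubstituted benzene ring → arene.
pendant –COOCH3: carbonyl C bonded to C and –OCH3 → ester.
terminal –CHO: carbonyl C bonded to H and C → aldehyde.

acyl halide, aldehyde, amine, arene, ester, ether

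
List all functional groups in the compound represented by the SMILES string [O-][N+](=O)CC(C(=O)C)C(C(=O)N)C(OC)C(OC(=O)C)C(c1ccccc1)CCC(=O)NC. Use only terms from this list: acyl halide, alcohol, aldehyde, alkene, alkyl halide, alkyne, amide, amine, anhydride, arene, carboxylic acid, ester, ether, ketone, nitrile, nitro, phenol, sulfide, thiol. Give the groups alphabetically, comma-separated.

amide, arene, ester, ether, ketone, nitro

Reading the structure from left to right:
  O2NCH2: –NO2 on carbon → nitro group.
  CH(COCH3): pendant –COCH3: carbonyl C bonded to two carbons → ketone.
  CH(CONH2): pendant –CONH2: carbonyl C bonded to C and N → amide.
  CH(OCH3): pendant –OCH3: C–O–C with sp³ C, no adjacent C=O → ether.
  CH(OCOCH3): pendant –OC(=O)CH3: an acyloxy group → ester.
  CH(C6H5): pendant –C6H5: benzene ring → arene.
  CONHCH3: –C(=O)NHCH3: carbonyl C bonded to C and to N → amide (the N is not an amine).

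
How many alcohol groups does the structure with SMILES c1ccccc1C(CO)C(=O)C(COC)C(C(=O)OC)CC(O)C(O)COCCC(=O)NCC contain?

3

C6H5– phenyl ring → arene.
pendant –CH2OH on an sp³ backbone C → alcohol.
–C(=O)– with carbon on both sides → ketone.
pendant –CH2OCH3: C–O–C linkage → ether.
pendant –COOCH3: carbonyl C bonded to C and –OCH3 → ester.
–OH on an sp³ carbon → alcohol (secondary).
–OH on an sp³ carbon → alcohol (secondary).
C–O–C with sp³ carbons on both sides and no adjacent C=O → ether.
–C(=O)–N– linkage → amide (the N is not an amine).
Alcohol appears at: CH(CH2OH), CH(OH), CH(OH) → 3.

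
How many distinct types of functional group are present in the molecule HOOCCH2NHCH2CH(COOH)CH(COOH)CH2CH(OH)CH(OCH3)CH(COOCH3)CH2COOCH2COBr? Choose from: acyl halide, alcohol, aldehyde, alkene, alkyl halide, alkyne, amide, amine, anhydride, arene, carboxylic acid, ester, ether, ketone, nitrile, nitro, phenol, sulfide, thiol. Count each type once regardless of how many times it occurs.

Reading the structure from left to right:
  HOOC: –COOH: carbonyl C bonded to –OH and C → carboxylic acid (the –OH is not a separate alcohol).
  CH2NHCH2: C–N–C with sp³ carbons and no adjacent C=O → amine (secondary).
  CH(COOH): pendant –COOH: carbonyl C bonded to C and –OH → carboxylic acid.
  CH(COOH): pendant –COOH: carbonyl C bonded to C and –OH → carboxylic acid.
  CH(OH): –OH on an sp³ carbon → alcohol (secondary).
  CH(OCH3): pendant –OCH3: C–O–C with sp³ C, no adjacent C=O → ether.
  CH(COOCH3): pendant –COOCH3: carbonyl C bonded to C and –OCH3 → ester.
  CH2COOCH2: –C(=O)–O–C with C on the carbonyl side → ester.
  COBr: –C(=O)Br: carbonyl C bonded to C and to a halogen → acyl halide (not alkyl halide).
Distinct types present: acyl halide, alcohol, amine, carboxylic acid, ester, ether.

6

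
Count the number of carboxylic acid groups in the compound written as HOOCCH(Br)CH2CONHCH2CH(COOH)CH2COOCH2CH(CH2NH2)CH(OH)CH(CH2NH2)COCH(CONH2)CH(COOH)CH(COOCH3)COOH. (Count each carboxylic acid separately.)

4

Reading the structure from left to right:
  HOOC: –COOH: carbonyl C bonded to –OH and C → carboxylic acid (the –OH is not a separate alcohol).
  CH(Br): halogen on an sp³ carbon → alkyl halide.
  CH2CONHCH2: –C(=O)–N– linkage → amide (the N is not an amine).
  CH(COOH): pendant –COOH: carbonyl C bonded to C and –OH → carboxylic acid.
  CH2COOCH2: –C(=O)–O–C with C on the carbonyl side → ester.
  CH(CH2NH2): pendant –CH2NH2: N on sp³ C, no adjacent C=O → amine.
  CH(OH): –OH on an sp³ carbon → alcohol (secondary).
  CH(CH2NH2): pendant –CH2NH2: N on sp³ C, no adjacent C=O → amine.
  CO: –C(=O)– with carbon on both sides → ketone.
  CH(CONH2): pendant –CONH2: carbonyl C bonded to C and N → amide.
  CH(COOH): pendant –COOH: carbonyl C bonded to C and –OH → carboxylic acid.
  CH(COOCH3): pendant –COOCH3: carbonyl C bonded to C and –OCH3 → ester.
  COOH: –COOH: carbonyl C bonded to –OH and C → carboxylic acid (the –OH is not a separate alcohol).
Carboxylic acid appears at: HOOC, CH(COOH), CH(COOH), COOH → 4.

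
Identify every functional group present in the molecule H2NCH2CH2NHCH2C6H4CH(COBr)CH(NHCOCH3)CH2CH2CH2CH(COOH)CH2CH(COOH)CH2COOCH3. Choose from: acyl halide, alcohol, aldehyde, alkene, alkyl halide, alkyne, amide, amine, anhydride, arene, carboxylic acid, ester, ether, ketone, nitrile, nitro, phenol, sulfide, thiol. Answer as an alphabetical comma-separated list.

acyl halide, amide, amine, arene, carboxylic acid, ester

Taking each segment in turn:
  H2NCH2: –NH2 on an sp³ carbon with no adjacent C=O → amine.
  CH2NHCH2: C–N–C with sp³ carbons and no adjacent C=O → amine (secondary).
  C6H4: para-disubstituted benzene ring → arene.
  CH(COBr): pendant –C(=O)X: carbonyl C bonded to C and halogen → acyl halide.
  CH(NHCOCH3): pendant –NHC(=O)CH3: N bonded to a carbonyl → amide (not amine).
  CH(COOH): pendant –COOH: carbonyl C bonded to C and –OH → carboxylic acid.
  CH(COOH): pendant –COOH: carbonyl C bonded to C and –OH → carboxylic acid.
  COOCH3: –C(=O)OCH3: carbonyl C bonded to C and to –OCH3 → ester (not ketone + ether).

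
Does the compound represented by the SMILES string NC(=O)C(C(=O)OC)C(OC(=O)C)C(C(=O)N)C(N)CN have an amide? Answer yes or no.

Taking each segment in turn:
  H2NCO: –C(=O)NH2: carbonyl C bonded to C and to N → amide (the N is not a separate amine).
  CH(COOCH3): pendant –COOCH3: carbonyl C bonded to C and –OCH3 → ester.
  CH(OCOCH3): pendant –OC(=O)CH3: an acyloxy group → ester.
  CH(CONH2): pendant –CONH2: carbonyl C bonded to C and N → amide.
  CH(NH2): –NH2 on an sp³ carbon with no adjacent C=O → amine.
  CH2NH2: –NH2 on an sp³ carbon with no adjacent C=O → amine.
The H2NCO segment supplies the amide: –C(=O)NH2: carbonyl C bonded to C and to N → amide (the N is not a separate amine).

yes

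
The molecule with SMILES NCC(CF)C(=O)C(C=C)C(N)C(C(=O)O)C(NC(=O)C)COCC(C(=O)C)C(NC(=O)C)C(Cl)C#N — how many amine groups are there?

–NH2 on an sp³ carbon with no adjacent C=O → amine.
pendant –CH2X: halogen on sp³ carbon → alkyl halide.
–C(=O)– with carbon on both sides → ketone.
pendant –CH=CH2: C=C double bond → alkene.
–NH2 on an sp³ carbon with no adjacent C=O → amine.
pendant –COOH: carbonyl C bonded to C and –OH → carboxylic acid.
pendant –NHC(=O)CH3: N bonded to a carbonyl → amide (not amine).
C–O–C with sp³ carbons on both sides and no adjacent C=O → ether.
pendant –COCH3: carbonyl C bonded to two carbons → ketone.
pendant –NHC(=O)CH3: N bonded to a carbonyl → amide (not amine).
halogen on an sp³ carbon → alkyl halide.
–C≡N: carbon triple-bonded to nitrogen → nitrile.
Amine appears at: H2NCH2, CH(NH2) → 2.

2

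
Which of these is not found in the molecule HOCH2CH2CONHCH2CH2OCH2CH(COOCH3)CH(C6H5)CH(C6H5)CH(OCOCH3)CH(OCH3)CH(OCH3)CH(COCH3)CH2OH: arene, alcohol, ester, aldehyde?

ester: present (CH(COOCH3) — pendant –COOCH3: carbonyl C bonded to C and –OCH3 → ester).
alcohol: present (HOCH2 — HO– on an sp³ carbon → alcohol).
arene: present (CH(C6H5) — pendant –C6H5: benzene ring → arene).
aldehyde: absent. In CH(COCH3), the carbonyl carbon is bonded to two carbons, so it is a ketone, not an aldehyde.

aldehyde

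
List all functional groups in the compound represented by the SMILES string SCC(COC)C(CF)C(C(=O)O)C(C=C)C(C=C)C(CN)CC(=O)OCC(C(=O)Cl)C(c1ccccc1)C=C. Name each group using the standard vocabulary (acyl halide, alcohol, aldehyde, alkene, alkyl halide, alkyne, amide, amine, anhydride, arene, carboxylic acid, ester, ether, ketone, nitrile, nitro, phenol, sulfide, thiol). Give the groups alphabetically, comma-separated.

Taking each segment in turn:
  HSCH2: –SH on an sp³ carbon → thiol.
  CH(CH2OCH3): pendant –CH2OCH3: C–O–C linkage → ether.
  CH(CH2F): pendant –CH2X: halogen on sp³ carbon → alkyl halide.
  CH(COOH): pendant –COOH: carbonyl C bonded to C and –OH → carboxylic acid.
  CH(CH=CH2): pendant –CH=CH2: C=C double bond → alkene.
  CH(CH=CH2): pendant –CH=CH2: C=C double bond → alkene.
  CH(CH2NH2): pendant –CH2NH2: N on sp³ C, no adjacent C=O → amine.
  CH2COOCH2: –C(=O)–O–C with C on the carbonyl side → ester.
  CH(COCl): pendant –C(=O)X: carbonyl C bonded to C and halogen → acyl halide.
  CH(C6H5): pendant –C6H5: benzene ring → arene.
  CH=CH2: C=C double bond → alkene.

acyl halide, alkene, alkyl halide, amine, arene, carboxylic acid, ester, ether, thiol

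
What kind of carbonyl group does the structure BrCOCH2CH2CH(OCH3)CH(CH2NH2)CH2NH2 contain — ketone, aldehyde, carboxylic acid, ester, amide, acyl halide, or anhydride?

acyl halide

The carbonyl is in the BrCO segment: –C(=O)Br: carbonyl C bonded to C and to a halogen → acyl halide (not alkyl halide).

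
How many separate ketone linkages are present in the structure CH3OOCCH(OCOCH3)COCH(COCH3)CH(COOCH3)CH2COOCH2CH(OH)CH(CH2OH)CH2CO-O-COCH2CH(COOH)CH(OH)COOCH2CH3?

2

CH3O–C(=O)–: carbonyl C bonded to C and to –OCH3 → ester (not ketone + ether).
pendant –OC(=O)CH3: an acyloxy group → ester.
–C(=O)– with carbon on both sides → ketone.
pendant –COCH3: carbonyl C bonded to two carbons → ketone.
pendant –COOCH3: carbonyl C bonded to C and –OCH3 → ester.
–C(=O)–O–C with C on the carbonyl side → ester.
–OH on an sp³ carbon → alcohol (secondary).
pendant –CH2OH on an sp³ backbone C → alcohol.
two acyl groups sharing one oxygen, –C(=O)–O–C(=O)– → anhydride.
pendant –COOH: carbonyl C bonded to C and –OH → carboxylic acid.
–OH on an sp³ carbon → alcohol (secondary).
–C(=O)OCH2CH3: carbonyl C bonded to C and to –OEt → ester.
Ketone appears at: CO, CH(COCH3) → 2.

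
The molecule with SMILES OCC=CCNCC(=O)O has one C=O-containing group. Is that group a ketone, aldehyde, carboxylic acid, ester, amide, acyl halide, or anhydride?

carboxylic acid

The carbonyl is in the COOH segment: –COOH: carbonyl C bonded to –OH and C → carboxylic acid (the –OH is not a separate alcohol).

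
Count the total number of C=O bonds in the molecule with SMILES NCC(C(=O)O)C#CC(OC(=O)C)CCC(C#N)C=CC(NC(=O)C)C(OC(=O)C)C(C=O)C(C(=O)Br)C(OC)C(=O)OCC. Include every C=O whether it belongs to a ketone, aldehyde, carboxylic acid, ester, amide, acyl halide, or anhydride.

CH(COOH): carboxylic acid, 1 C=O (running total 1).
CH(OCOCH3): ester, 1 C=O (running total 2).
CH(NHCOCH3): amide, 1 C=O (running total 3).
CH(OCOCH3): ester, 1 C=O (running total 4).
CH(CHO): aldehyde, 1 C=O (running total 5).
CH(COBr): acyl halide, 1 C=O (running total 6).
COOCH2CH3: ester, 1 C=O (running total 7).

7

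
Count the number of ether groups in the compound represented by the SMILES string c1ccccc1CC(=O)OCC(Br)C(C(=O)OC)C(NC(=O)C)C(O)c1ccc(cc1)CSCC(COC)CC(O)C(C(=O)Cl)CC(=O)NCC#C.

1

C6H5– phenyl ring → arene.
–C(=O)–O–C with C on the carbonyl side → ester.
halogen on an sp³ carbon → alkyl halide.
pendant –COOCH3: carbonyl C bonded to C and –OCH3 → ester.
pendant –NHC(=O)CH3: N bonded to a carbonyl → amide (not amine).
–OH on an sp³ carbon → alcohol (secondary).
para-disubstituted benzene ring → arene.
C–S–C linkage → sulfide (thioether).
pendant –CH2OCH3: C–O–C linkage → ether.
–OH on an sp³ carbon → alcohol (secondary).
pendant –C(=O)X: carbonyl C bonded to C and halogen → acyl halide.
–C(=O)–N– linkage → amide (the N is not an amine).
C≡C triple bond → alkyne.
Ether appears at: CH(CH2OCH3) → 1.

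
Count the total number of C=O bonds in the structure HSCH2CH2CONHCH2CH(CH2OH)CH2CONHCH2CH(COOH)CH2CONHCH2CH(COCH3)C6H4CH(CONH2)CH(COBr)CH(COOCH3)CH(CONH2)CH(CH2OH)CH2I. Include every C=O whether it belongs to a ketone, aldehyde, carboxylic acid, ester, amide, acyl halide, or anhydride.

CH2CONHCH2: amide, 1 C=O (running total 1).
CH2CONHCH2: amide, 1 C=O (running total 2).
CH(COOH): carboxylic acid, 1 C=O (running total 3).
CH2CONHCH2: amide, 1 C=O (running total 4).
CH(COCH3): ketone, 1 C=O (running total 5).
CH(CONH2): amide, 1 C=O (running total 6).
CH(COBr): acyl halide, 1 C=O (running total 7).
CH(COOCH3): ester, 1 C=O (running total 8).
CH(CONH2): amide, 1 C=O (running total 9).

9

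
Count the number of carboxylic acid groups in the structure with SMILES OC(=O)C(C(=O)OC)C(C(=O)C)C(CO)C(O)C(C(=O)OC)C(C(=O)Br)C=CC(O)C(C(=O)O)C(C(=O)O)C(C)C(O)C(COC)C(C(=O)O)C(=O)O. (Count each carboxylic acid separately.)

–COOH: carbonyl C bonded to –OH and C → carboxylic acid (the –OH is not a separate alcohol).
pendant –COOCH3: carbonyl C bonded to C and –OCH3 → ester.
pendant –COCH3: carbonyl C bonded to two carbons → ketone.
pendant –CH2OH on an sp³ backbone C → alcohol.
–OH on an sp³ carbon → alcohol (secondary).
pendant –COOCH3: carbonyl C bonded to C and –OCH3 → ester.
pendant –C(=O)X: carbonyl C bonded to C and halogen → acyl halide.
C=C double bond → alkene.
–OH on an sp³ carbon → alcohol (secondary).
pendant –COOH: carbonyl C bonded to C and –OH → carboxylic acid.
pendant –COOH: carbonyl C bonded to C and –OH → carboxylic acid.
–OH on an sp³ carbon → alcohol (secondary).
pendant –CH2OCH3: C–O–C linkage → ether.
pendant –COOH: carbonyl C bonded to C and –OH → carboxylic acid.
–COOH: carbonyl C bonded to –OH and C → carboxylic acid (the –OH is not a separate alcohol).
Carboxylic acid appears at: HOOC, CH(COOH), CH(COOH), CH(COOH), COOH → 5.

5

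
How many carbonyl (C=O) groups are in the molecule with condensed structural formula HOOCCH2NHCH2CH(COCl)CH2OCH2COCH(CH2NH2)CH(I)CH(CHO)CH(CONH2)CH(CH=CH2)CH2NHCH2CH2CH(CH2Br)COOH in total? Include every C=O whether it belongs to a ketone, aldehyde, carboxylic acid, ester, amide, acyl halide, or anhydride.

6

HOOC: carboxylic acid, 1 C=O (running total 1).
CH(COCl): acyl halide, 1 C=O (running total 2).
CO: ketone, 1 C=O (running total 3).
CH(CHO): aldehyde, 1 C=O (running total 4).
CH(CONH2): amide, 1 C=O (running total 5).
COOH: carboxylic acid, 1 C=O (running total 6).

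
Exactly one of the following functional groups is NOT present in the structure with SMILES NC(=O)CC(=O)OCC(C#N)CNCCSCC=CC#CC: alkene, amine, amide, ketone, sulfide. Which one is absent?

sulfide: present (CH2SCH2 — C–S–C linkage → sulfide (thioether)).
alkene: present (CH=CH — C=C double bond → alkene).
amine: present (CH2NHCH2 — C–N–C with sp³ carbons and no adjacent C=O → amine (secondary)).
amide: present (H2NCO — –C(=O)NH2: carbonyl C bonded to C and to N → amide (the N is not a separate amine)).
ketone: absent. In CH2COOCH2, the C=O is bonded to an –O–C group, which defines an ester, not a ketone. In H2NCO, the C=O is bonded to nitrogen, which defines an amide, not a ketone.

ketone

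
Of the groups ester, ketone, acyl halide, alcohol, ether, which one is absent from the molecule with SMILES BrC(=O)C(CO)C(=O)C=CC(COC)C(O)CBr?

alcohol: present (CH(CH2OH) — pendant –CH2OH on an sp³ backbone C → alcohol).
ketone: present (CO — –C(=O)– with carbon on both sides → ketone).
acyl halide: present (BrCO — –C(=O)Br: carbonyl C bonded to C and to a halogen → acyl halide (not alkyl halide)).
ether: present (CH(CH2OCH3) — pendant –CH2OCH3: C–O–C linkage → ether).
ester: no segment matches this pattern.

ester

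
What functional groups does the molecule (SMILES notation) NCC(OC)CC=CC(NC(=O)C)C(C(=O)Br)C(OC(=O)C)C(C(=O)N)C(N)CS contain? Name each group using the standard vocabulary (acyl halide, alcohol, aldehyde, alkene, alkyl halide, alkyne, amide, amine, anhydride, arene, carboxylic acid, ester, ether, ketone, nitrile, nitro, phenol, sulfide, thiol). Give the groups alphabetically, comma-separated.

acyl halide, alkene, amide, amine, ester, ether, thiol

Working along the chain:
  H2NCH2: –NH2 on an sp³ carbon with no adjacent C=O → amine.
  CH(OCH3): pendant –OCH3: C–O–C with sp³ C, no adjacent C=O → ether.
  CH=CH: C=C double bond → alkene.
  CH(NHCOCH3): pendant –NHC(=O)CH3: N bonded to a carbonyl → amide (not amine).
  CH(COBr): pendant –C(=O)X: carbonyl C bonded to C and halogen → acyl halide.
  CH(OCOCH3): pendant –OC(=O)CH3: an acyloxy group → ester.
  CH(CONH2): pendant –CONH2: carbonyl C bonded to C and N → amide.
  CH(NH2): –NH2 on an sp³ carbon with no adjacent C=O → amine.
  CH2SH: –SH on an sp³ carbon → thiol.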